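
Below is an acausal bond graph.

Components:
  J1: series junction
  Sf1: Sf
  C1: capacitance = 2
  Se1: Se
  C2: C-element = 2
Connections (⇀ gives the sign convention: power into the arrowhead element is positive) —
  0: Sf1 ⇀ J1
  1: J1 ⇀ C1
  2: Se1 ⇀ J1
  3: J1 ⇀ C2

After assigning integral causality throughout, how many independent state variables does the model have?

2  (C1, C2 all integral)

β0 stroke at Sf1  (Sf1 (Sf) sets flow on bond)
β2 stroke at J1  (Se1 (Se) sets effort on bond)
β1 stroke at J1  (1-jn J1 has f-setter on 0)
β3 stroke at J1  (common-f at J1 fixed by 0)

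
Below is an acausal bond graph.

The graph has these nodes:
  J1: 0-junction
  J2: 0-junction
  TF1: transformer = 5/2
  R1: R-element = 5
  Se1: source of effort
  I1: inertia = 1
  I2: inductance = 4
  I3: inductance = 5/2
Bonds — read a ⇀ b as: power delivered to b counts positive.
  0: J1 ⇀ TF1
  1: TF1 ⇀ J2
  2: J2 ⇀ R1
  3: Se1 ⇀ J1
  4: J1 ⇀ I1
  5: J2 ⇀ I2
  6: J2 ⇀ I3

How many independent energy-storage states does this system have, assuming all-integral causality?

β3 →J1  (Se1: effort source, stroke at far end)
β0 →TF1  (J1 effort already set via bond 3)
β4 →I1  (J1 effort already set via bond 3)
β1 →J2  (TF1 one-in-one-out from 0)
β2 →R1  (J2 effort already set via bond 1)
β5 →I2  (common-e at J2 fixed by 1)
β6 →I3  (J2 effort already set via bond 1)

3  (I1, I2, I3 all integral)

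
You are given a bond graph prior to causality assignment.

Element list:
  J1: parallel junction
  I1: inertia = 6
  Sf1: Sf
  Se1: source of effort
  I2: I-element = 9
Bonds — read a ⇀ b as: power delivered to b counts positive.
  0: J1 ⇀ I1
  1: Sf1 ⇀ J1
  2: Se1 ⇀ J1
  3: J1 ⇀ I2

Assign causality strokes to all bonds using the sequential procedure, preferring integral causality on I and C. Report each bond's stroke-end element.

bond 0 |I1
bond 1 |Sf1
bond 2 |J1
bond 3 |I2

bond 1 →Sf1  (source Sf1 imposes f)
bond 2 →J1  (Se1 (Se) sets effort on bond)
bond 0 →I1  (0-jn J1 has e-setter on 2)
bond 3 →I2  (common-e at J1 fixed by 2)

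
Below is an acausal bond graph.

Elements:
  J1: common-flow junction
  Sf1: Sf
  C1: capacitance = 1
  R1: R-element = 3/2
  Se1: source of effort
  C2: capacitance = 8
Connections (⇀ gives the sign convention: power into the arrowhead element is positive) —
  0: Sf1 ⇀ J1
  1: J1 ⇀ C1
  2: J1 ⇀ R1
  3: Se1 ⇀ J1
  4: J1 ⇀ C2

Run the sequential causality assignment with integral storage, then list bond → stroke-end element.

b0 →Sf1
b1 →J1
b2 →J1
b3 →J1
b4 →J1

#0 |Sf1  (Sf1 fixes flow; stroke at Sf1)
#3 |J1  (Se1: effort source, stroke at far end)
#1 |J1  (1-jn J1 has f-setter on 0)
#2 |J1  (J1 flow already set via bond 0)
#4 |J1  (J1: bond 0 brought flow, rest push out)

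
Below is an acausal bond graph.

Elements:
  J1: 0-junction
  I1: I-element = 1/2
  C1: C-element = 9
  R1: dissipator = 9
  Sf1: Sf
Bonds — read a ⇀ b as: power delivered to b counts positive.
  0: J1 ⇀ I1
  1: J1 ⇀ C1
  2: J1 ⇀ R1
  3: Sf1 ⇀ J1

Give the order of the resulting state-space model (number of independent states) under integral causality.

2  (C1, I1 all integral)

b3 →Sf1  (Sf1 fixes flow; stroke at Sf1)
b0 →I1  (I1 integral (f out))
b1 →J1  (C1 integral (e out))
b2 →R1  (common-e at J1 fixed by 1)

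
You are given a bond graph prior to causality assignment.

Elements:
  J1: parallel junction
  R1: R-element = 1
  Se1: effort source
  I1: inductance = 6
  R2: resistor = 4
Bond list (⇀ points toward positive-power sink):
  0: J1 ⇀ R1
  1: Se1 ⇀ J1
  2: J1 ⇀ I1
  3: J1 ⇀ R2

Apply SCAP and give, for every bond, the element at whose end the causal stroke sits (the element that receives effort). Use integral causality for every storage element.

β0 →R1
β1 →J1
β2 →I1
β3 →R2

#1 stroke→J1  (Se1 (Se) sets effort on bond)
#0 stroke→R1  (J1 effort already set via bond 1)
#2 stroke→I1  (0-jn J1 has e-setter on 1)
#3 stroke→R2  (J1: bond 1 brought effort, rest push out)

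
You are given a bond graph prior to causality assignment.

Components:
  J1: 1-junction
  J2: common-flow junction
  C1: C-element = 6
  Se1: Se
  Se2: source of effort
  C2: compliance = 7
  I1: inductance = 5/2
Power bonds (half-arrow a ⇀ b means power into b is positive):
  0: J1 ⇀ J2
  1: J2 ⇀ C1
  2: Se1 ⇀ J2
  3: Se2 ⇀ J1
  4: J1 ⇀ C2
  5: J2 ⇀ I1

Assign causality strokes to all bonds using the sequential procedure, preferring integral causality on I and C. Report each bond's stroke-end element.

β2 stroke at J2  (Se1 (Se) sets effort on bond)
β3 stroke at J1  (Se2: effort source, stroke at far end)
β1 stroke at J2  (C1: C, integral causality)
β4 stroke at J1  (prefer integral on C2)
β0 stroke at J2  (J1: last free bond brings flow in)
β5 stroke at I1  (closing 1-jn rule on J2)

#0 stroke at J2
#1 stroke at J2
#2 stroke at J2
#3 stroke at J1
#4 stroke at J1
#5 stroke at I1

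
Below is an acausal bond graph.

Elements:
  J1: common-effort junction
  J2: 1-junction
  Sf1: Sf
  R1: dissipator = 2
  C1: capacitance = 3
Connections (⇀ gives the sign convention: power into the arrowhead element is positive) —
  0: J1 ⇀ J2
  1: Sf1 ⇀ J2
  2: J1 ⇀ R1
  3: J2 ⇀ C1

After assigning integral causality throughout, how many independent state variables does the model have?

β1 stroke at Sf1  (Sf1 (Sf) sets flow on bond)
β0 stroke at J2  (common-f at J2 fixed by 1)
β3 stroke at J2  (common-f at J2 fixed by 1)
β2 stroke at J1  (only one effort-in slot at J1)

1  (C1 all integral)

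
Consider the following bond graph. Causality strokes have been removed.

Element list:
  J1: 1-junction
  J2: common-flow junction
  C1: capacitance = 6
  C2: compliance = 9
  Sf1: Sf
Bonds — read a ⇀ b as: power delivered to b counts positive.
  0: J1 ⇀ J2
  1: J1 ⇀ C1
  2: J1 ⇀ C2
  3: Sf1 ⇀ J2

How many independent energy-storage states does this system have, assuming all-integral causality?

β3 stroke at Sf1  (Sf1: flow source, stroke at near end)
β0 stroke at J2  (common-f at J2 fixed by 3)
β1 stroke at J1  (1-jn J1 has f-setter on 0)
β2 stroke at J1  (1-jn J1 has f-setter on 0)

2  (C1, C2 all integral)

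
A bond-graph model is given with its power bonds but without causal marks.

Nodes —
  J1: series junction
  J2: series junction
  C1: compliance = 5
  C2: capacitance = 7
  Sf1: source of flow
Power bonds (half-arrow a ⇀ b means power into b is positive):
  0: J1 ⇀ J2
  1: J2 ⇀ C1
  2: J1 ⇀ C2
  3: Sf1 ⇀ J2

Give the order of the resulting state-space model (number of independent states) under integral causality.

β3 |Sf1  (Sf1 fixes flow; stroke at Sf1)
β0 |J2  (J2 flow already set via bond 3)
β1 |J2  (common-f at J2 fixed by 3)
β2 |J1  (J1: bond 0 brought flow, rest push out)

2  (C1, C2 all integral)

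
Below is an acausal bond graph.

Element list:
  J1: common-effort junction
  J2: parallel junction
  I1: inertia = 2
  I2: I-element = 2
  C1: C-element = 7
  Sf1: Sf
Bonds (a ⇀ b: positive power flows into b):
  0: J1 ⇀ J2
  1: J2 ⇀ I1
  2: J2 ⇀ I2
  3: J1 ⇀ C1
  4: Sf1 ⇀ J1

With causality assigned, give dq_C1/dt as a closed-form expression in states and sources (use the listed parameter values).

#4 |Sf1  (Sf1 (Sf) sets flow on bond)
#1 |I1  (I1 outputs flow p/I1)
#2 |I2  (I2 outputs flow p/I2)
#0 |J2  (J2 needs exactly one e-in)
#3 |J1  (J1 needs exactly one e-in)

dq_C1/dt = F_Sf1 - p_I1/2 - p_I2/2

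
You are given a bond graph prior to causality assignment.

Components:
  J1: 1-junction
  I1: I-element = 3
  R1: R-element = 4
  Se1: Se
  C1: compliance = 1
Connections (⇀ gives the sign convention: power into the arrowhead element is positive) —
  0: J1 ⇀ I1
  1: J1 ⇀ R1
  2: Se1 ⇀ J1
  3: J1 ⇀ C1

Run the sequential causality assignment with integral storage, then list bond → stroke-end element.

β2 →J1  (source Se1 imposes e)
β0 →I1  (I1 integral (f out))
β1 →J1  (J1: bond 0 brought flow, rest push out)
β3 →J1  (common-f at J1 fixed by 0)

β0 →I1
β1 →J1
β2 →J1
β3 →J1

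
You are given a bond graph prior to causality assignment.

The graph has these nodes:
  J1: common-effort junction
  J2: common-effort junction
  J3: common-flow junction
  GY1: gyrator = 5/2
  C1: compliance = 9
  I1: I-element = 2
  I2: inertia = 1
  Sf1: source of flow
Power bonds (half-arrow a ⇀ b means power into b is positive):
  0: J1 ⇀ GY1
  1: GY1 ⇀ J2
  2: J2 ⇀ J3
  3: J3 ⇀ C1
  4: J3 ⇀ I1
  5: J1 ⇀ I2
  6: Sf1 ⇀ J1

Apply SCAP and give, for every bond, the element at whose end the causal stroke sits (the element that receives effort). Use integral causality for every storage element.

bond 6 →Sf1  (Sf1: flow source, stroke at near end)
bond 3 →J3  (prefer integral on C1)
bond 4 →I1  (I1: I, integral causality)
bond 2 →J3  (J3 flow already set via bond 4)
bond 1 →J2  (J2 needs exactly one e-in)
bond 0 →J1  (GY1 both-in/both-out from 1)
bond 5 →I2  (0-jn J1 has e-setter on 0)

bond 0 →J1
bond 1 →J2
bond 2 →J3
bond 3 →J3
bond 4 →I1
bond 5 →I2
bond 6 →Sf1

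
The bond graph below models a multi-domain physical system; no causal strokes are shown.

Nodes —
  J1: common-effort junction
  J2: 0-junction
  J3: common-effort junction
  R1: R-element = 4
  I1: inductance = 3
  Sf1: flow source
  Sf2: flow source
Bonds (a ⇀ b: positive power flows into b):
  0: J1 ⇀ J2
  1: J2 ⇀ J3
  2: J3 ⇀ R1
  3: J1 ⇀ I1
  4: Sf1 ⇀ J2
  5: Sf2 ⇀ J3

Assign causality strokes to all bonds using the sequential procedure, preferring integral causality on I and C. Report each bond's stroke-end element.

b0 stroke at J1
b1 stroke at J2
b2 stroke at J3
b3 stroke at I1
b4 stroke at Sf1
b5 stroke at Sf2

β4 |Sf1  (Sf1 (Sf) sets flow on bond)
β5 |Sf2  (Sf2 (Sf) sets flow on bond)
β3 |I1  (I1: I, integral causality)
β0 |J1  (J1: last free bond brings effort in)
β1 |J2  (only one effort-in slot at J2)
β2 |J3  (J3 needs exactly one e-in)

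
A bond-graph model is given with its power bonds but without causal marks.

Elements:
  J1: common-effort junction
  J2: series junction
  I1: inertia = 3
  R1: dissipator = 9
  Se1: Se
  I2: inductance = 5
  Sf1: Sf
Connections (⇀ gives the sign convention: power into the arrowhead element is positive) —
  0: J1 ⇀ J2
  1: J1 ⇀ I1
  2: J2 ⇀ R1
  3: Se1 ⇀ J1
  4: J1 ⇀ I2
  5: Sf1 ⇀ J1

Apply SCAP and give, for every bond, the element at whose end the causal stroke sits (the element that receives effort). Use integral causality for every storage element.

b3 stroke at J1  (source Se1 imposes e)
b5 stroke at Sf1  (Sf1 fixes flow; stroke at Sf1)
b0 stroke at J2  (0-jn J1 has e-setter on 3)
b1 stroke at I1  (common-e at J1 fixed by 3)
b4 stroke at I2  (J1 effort already set via bond 3)
b2 stroke at R1  (J2: last free bond brings flow in)

#0 stroke→J2
#1 stroke→I1
#2 stroke→R1
#3 stroke→J1
#4 stroke→I2
#5 stroke→Sf1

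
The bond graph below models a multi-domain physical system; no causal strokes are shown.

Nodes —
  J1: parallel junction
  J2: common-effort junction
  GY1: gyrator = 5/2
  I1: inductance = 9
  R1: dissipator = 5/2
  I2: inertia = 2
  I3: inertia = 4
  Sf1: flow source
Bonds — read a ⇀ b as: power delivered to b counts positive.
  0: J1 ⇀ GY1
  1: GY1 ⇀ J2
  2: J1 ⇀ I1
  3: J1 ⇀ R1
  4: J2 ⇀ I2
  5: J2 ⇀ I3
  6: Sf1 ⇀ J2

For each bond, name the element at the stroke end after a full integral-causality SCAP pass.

β0 |J1
β1 |J2
β2 |I1
β3 |R1
β4 |I2
β5 |I3
β6 |Sf1

b6 →Sf1  (Sf1 (Sf) sets flow on bond)
b2 →I1  (I1 integral (f out))
b4 →I2  (prefer integral on I2)
b5 →I3  (I3 integral (f out))
b1 →J2  (closing 0-jn rule on J2)
b0 →J1  (GY1 both-in/both-out from 1)
b3 →R1  (J1 effort already set via bond 0)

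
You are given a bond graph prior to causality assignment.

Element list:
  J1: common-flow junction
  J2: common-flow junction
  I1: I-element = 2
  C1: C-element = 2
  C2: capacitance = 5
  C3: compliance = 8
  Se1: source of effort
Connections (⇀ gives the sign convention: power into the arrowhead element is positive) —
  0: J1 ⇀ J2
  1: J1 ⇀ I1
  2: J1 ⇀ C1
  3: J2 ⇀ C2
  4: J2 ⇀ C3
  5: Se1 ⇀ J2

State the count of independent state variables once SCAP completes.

4  (C1, C2, C3, I1 all integral)

#5 stroke at J2  (Se1 fixes effort; stroke away)
#1 stroke at I1  (prefer integral on I1)
#0 stroke at J1  (1-jn J1 has f-setter on 1)
#2 stroke at J1  (J1: bond 1 brought flow, rest push out)
#3 stroke at J2  (J2 flow already set via bond 0)
#4 stroke at J2  (1-jn J2 has f-setter on 0)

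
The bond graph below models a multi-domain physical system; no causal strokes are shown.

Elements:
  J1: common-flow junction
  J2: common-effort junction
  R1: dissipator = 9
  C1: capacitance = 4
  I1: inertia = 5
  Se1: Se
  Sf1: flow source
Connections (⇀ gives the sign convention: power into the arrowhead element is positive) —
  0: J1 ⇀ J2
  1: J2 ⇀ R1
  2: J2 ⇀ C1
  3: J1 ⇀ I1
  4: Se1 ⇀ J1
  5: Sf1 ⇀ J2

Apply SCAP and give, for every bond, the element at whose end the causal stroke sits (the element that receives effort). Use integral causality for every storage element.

β4 stroke→J1  (Se1: effort source, stroke at far end)
β5 stroke→Sf1  (Sf1: flow source, stroke at near end)
β2 stroke→J2  (C1: C, integral causality)
β0 stroke→J1  (common-e at J2 fixed by 2)
β1 stroke→R1  (J2 effort already set via bond 2)
β3 stroke→I1  (closing 1-jn rule on J1)

bond 0 stroke at J1
bond 1 stroke at R1
bond 2 stroke at J2
bond 3 stroke at I1
bond 4 stroke at J1
bond 5 stroke at Sf1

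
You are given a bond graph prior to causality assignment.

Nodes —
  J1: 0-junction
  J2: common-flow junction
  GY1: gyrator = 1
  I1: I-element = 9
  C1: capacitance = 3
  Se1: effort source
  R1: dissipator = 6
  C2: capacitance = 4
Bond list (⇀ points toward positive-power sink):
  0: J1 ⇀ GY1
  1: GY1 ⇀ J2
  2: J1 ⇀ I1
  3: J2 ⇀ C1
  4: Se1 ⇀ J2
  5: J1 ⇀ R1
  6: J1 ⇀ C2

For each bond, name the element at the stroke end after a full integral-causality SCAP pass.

β0 |GY1
β1 |GY1
β2 |I1
β3 |J2
β4 |J2
β5 |R1
β6 |J1

bond 4 |J2  (Se1: effort source, stroke at far end)
bond 2 |I1  (I1 outputs flow p/I1)
bond 3 |J2  (C1: C, integral causality)
bond 1 |GY1  (only one flow-in slot at J2)
bond 0 |GY1  (through GY1, causality inverts; strokes same side of GY1)
bond 6 |J1  (C2 integral (e out))
bond 5 |R1  (common-e at J1 fixed by 6)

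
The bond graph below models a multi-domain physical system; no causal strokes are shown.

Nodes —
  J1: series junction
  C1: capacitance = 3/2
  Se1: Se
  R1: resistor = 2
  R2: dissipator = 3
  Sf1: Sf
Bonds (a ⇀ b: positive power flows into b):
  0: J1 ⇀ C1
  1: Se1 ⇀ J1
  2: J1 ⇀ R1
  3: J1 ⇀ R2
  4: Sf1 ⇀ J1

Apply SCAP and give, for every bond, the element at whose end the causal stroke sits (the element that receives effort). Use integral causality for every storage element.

#0 →J1
#1 →J1
#2 →J1
#3 →J1
#4 →Sf1

bond 1 →J1  (Se1 (Se) sets effort on bond)
bond 4 →Sf1  (Sf1 fixes flow; stroke at Sf1)
bond 0 →J1  (1-jn J1 has f-setter on 4)
bond 2 →J1  (1-jn J1 has f-setter on 4)
bond 3 →J1  (1-jn J1 has f-setter on 4)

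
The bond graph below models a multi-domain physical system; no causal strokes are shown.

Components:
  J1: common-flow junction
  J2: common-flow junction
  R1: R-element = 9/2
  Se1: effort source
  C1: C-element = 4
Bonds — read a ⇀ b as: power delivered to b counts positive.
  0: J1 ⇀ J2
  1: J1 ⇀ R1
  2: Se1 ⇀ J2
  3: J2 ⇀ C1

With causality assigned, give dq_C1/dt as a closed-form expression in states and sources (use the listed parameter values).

#2 →J2  (Se1 (Se) sets effort on bond)
#3 →J2  (prefer integral on C1)
#0 →J1  (J2: last free bond brings flow in)
#1 →R1  (J1 needs exactly one f-in)

dq_C1/dt = 2*E_Se1/9 - q_C1/18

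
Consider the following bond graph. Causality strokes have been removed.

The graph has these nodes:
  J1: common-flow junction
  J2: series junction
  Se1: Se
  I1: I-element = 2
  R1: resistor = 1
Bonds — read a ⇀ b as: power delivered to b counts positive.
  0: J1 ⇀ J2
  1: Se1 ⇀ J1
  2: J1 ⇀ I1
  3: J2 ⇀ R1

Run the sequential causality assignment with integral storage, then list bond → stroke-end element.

β1 stroke at J1  (Se1 (Se) sets effort on bond)
β2 stroke at I1  (I1 integral (f out))
β0 stroke at J1  (1-jn J1 has f-setter on 2)
β3 stroke at J2  (J2: bond 0 brought flow, rest push out)

β0 |J1
β1 |J1
β2 |I1
β3 |J2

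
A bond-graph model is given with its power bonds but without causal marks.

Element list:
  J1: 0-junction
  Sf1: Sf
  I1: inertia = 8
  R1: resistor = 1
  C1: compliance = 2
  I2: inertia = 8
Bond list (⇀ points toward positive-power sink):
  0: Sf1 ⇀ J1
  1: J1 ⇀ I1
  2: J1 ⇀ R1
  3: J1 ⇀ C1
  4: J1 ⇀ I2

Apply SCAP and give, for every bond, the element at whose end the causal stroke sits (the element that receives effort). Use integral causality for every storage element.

b0 →Sf1  (Sf1 (Sf) sets flow on bond)
b1 →I1  (I1 integral (f out))
b3 →J1  (prefer integral on C1)
b2 →R1  (0-jn J1 has e-setter on 3)
b4 →I2  (common-e at J1 fixed by 3)

bond 0 stroke→Sf1
bond 1 stroke→I1
bond 2 stroke→R1
bond 3 stroke→J1
bond 4 stroke→I2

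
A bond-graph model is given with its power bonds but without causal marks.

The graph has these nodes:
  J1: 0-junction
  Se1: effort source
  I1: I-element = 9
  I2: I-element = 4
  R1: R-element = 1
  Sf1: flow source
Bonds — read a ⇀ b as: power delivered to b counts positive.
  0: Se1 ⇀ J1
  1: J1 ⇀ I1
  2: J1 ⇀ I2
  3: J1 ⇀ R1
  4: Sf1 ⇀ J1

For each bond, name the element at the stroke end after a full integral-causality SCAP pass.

b0 stroke→J1
b1 stroke→I1
b2 stroke→I2
b3 stroke→R1
b4 stroke→Sf1

β0 stroke at J1  (Se1: effort source, stroke at far end)
β4 stroke at Sf1  (Sf1 (Sf) sets flow on bond)
β1 stroke at I1  (J1 effort already set via bond 0)
β2 stroke at I2  (J1: bond 0 brought effort, rest push out)
β3 stroke at R1  (J1: bond 0 brought effort, rest push out)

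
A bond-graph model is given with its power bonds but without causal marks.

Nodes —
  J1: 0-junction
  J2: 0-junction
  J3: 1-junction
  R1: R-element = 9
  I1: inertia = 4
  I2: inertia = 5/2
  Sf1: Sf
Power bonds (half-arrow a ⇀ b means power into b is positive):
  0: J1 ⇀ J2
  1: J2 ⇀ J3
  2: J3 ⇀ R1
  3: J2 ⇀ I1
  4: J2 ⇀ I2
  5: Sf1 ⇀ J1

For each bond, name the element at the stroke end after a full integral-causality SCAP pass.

β5 stroke at Sf1  (Sf1 (Sf) sets flow on bond)
β0 stroke at J1  (only one effort-in slot at J1)
β3 stroke at I1  (I1 integral (f out))
β4 stroke at I2  (I2 outputs flow p/I2)
β1 stroke at J2  (J2 needs exactly one e-in)
β2 stroke at J3  (common-f at J3 fixed by 1)

bond 0 stroke→J1
bond 1 stroke→J2
bond 2 stroke→J3
bond 3 stroke→I1
bond 4 stroke→I2
bond 5 stroke→Sf1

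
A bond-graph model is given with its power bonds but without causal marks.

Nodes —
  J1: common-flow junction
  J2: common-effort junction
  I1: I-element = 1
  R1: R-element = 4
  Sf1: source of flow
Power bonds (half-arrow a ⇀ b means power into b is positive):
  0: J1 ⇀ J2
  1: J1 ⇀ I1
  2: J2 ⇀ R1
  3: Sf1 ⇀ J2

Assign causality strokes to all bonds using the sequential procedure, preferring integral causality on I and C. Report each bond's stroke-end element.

bond 3 stroke→Sf1  (source Sf1 imposes f)
bond 1 stroke→I1  (I1: I, integral causality)
bond 0 stroke→J1  (J1 flow already set via bond 1)
bond 2 stroke→J2  (only one effort-in slot at J2)

#0 stroke at J1
#1 stroke at I1
#2 stroke at J2
#3 stroke at Sf1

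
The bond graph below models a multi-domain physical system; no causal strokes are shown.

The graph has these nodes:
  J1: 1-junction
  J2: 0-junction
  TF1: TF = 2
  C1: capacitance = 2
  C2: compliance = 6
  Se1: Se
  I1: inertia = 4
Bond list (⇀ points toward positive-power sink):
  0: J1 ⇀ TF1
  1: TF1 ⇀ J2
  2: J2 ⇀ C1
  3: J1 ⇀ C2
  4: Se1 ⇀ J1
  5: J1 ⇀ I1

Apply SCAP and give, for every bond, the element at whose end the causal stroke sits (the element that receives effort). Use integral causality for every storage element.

#4 |J1  (source Se1 imposes e)
#2 |J2  (C1 integral (e out))
#1 |TF1  (J2 effort already set via bond 2)
#0 |J1  (TF TF1: opposite of bond 1)
#3 |J1  (C2 integral (e out))
#5 |I1  (only one flow-in slot at J1)

bond 0 stroke→J1
bond 1 stroke→TF1
bond 2 stroke→J2
bond 3 stroke→J1
bond 4 stroke→J1
bond 5 stroke→I1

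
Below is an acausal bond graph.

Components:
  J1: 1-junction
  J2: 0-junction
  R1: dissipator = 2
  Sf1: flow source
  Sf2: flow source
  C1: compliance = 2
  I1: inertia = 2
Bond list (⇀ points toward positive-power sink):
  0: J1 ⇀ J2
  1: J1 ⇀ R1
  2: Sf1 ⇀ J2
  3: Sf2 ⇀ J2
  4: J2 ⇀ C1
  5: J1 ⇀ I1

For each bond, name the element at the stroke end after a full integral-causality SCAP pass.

bond 0 stroke→J1
bond 1 stroke→J1
bond 2 stroke→Sf1
bond 3 stroke→Sf2
bond 4 stroke→J2
bond 5 stroke→I1

#2 |Sf1  (Sf1 fixes flow; stroke at Sf1)
#3 |Sf2  (source Sf2 imposes f)
#4 |J2  (C1 outputs effort q/C1)
#0 |J1  (J2 effort already set via bond 4)
#5 |I1  (I1 outputs flow p/I1)
#1 |J1  (common-f at J1 fixed by 5)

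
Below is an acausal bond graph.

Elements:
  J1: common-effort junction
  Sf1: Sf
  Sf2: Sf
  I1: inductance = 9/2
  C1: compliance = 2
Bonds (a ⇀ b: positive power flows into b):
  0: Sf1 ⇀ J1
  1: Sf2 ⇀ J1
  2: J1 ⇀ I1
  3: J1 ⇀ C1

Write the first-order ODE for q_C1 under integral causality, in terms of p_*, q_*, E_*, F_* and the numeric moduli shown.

b0 stroke at Sf1  (Sf1 (Sf) sets flow on bond)
b1 stroke at Sf2  (Sf2 (Sf) sets flow on bond)
b2 stroke at I1  (prefer integral on I1)
b3 stroke at J1  (J1: last free bond brings effort in)

dq_C1/dt = F_Sf1 + F_Sf2 - 2*p_I1/9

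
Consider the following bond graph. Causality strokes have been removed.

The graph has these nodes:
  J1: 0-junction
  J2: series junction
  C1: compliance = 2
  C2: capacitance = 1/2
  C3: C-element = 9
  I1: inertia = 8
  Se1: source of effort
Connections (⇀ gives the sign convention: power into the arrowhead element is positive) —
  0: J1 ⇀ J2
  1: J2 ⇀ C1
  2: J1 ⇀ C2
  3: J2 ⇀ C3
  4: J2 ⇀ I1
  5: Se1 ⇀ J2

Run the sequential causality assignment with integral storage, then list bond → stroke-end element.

b5 |J2  (Se1 fixes effort; stroke away)
b1 |J2  (C1: C, integral causality)
b2 |J1  (prefer integral on C2)
b0 |J2  (common-e at J1 fixed by 2)
b3 |J2  (C3 integral (e out))
b4 |I1  (only one flow-in slot at J2)

b0 |J2
b1 |J2
b2 |J1
b3 |J2
b4 |I1
b5 |J2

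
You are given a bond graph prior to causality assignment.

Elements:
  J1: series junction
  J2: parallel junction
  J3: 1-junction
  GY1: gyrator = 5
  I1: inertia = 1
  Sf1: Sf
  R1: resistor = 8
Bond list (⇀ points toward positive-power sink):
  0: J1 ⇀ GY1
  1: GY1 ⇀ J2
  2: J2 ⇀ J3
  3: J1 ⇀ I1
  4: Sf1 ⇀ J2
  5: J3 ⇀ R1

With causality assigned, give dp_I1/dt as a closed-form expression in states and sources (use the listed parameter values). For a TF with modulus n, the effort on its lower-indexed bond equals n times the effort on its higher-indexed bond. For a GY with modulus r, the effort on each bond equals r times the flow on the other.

dp_I1/dt = 5*F_Sf1 - 25*p_I1/8

bond 4 |Sf1  (source Sf1 imposes f)
bond 3 |I1  (I1 outputs flow p/I1)
bond 0 |J1  (J1 flow already set via bond 3)
bond 1 |J2  (GY GY1: same side as bond 0)
bond 2 |J3  (J2: bond 1 brought effort, rest push out)
bond 5 |R1  (J3 needs exactly one f-in)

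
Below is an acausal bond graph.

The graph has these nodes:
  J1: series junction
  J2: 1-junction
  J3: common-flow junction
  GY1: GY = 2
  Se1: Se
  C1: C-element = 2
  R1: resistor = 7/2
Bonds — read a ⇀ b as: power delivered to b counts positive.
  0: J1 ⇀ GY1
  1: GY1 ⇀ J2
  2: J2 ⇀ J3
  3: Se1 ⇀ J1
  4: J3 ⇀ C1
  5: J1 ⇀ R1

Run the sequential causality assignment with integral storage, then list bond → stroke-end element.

bond 3 stroke→J1  (Se1 fixes effort; stroke away)
bond 4 stroke→J3  (prefer integral on C1)
bond 2 stroke→J2  (closing 1-jn rule on J3)
bond 1 stroke→GY1  (closing 1-jn rule on J2)
bond 0 stroke→GY1  (GY1: gyrator matches bond 1)
bond 5 stroke→J1  (1-jn J1 has f-setter on 0)

β0 |GY1
β1 |GY1
β2 |J2
β3 |J1
β4 |J3
β5 |J1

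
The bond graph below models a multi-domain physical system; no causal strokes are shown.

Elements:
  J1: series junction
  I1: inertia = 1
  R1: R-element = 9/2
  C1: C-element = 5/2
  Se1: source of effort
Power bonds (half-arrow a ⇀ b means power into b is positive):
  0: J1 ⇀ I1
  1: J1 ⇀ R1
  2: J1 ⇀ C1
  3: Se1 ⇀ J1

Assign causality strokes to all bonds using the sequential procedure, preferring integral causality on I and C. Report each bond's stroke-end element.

bond 0 stroke→I1
bond 1 stroke→J1
bond 2 stroke→J1
bond 3 stroke→J1

β3 |J1  (Se1: effort source, stroke at far end)
β0 |I1  (I1 outputs flow p/I1)
β1 |J1  (J1 flow already set via bond 0)
β2 |J1  (common-f at J1 fixed by 0)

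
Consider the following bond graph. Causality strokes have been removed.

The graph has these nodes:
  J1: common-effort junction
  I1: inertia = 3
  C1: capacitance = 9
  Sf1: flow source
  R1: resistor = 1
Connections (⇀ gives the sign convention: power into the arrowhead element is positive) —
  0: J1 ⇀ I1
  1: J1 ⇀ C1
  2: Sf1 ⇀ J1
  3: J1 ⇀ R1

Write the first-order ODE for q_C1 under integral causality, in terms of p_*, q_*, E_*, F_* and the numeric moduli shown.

dq_C1/dt = F_Sf1 - p_I1/3 - q_C1/9

b2 stroke→Sf1  (Sf1: flow source, stroke at near end)
b0 stroke→I1  (prefer integral on I1)
b1 stroke→J1  (C1 integral (e out))
b3 stroke→R1  (common-e at J1 fixed by 1)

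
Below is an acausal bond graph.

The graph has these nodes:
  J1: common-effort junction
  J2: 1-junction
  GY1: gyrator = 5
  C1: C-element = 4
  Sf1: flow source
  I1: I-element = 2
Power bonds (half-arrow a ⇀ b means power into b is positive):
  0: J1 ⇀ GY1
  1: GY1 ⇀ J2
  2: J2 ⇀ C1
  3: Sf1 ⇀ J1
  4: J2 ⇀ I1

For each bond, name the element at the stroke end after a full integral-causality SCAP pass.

#0 |J1
#1 |J2
#2 |J2
#3 |Sf1
#4 |I1

b3 stroke at Sf1  (Sf1 fixes flow; stroke at Sf1)
b0 stroke at J1  (J1: last free bond brings effort in)
b1 stroke at J2  (GY1: gyrator matches bond 0)
b2 stroke at J2  (prefer integral on C1)
b4 stroke at I1  (only one flow-in slot at J2)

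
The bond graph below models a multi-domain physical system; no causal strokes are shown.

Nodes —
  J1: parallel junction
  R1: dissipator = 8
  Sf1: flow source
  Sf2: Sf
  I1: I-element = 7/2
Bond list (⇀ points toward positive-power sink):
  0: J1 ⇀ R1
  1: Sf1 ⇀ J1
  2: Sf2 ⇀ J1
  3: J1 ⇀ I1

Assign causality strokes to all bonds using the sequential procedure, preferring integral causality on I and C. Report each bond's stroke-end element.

bond 1 |Sf1  (source Sf1 imposes f)
bond 2 |Sf2  (Sf2: flow source, stroke at near end)
bond 3 |I1  (I1 integral (f out))
bond 0 |J1  (only one effort-in slot at J1)

bond 0 stroke→J1
bond 1 stroke→Sf1
bond 2 stroke→Sf2
bond 3 stroke→I1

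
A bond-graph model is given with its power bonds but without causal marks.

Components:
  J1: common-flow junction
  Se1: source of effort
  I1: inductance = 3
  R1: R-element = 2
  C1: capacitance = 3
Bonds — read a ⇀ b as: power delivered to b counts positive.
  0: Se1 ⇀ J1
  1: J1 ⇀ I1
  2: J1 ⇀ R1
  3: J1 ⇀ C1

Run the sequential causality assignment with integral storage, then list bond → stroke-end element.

#0 →J1  (Se1 (Se) sets effort on bond)
#1 →I1  (I1 integral (f out))
#2 →J1  (J1: bond 1 brought flow, rest push out)
#3 →J1  (J1 flow already set via bond 1)

β0 |J1
β1 |I1
β2 |J1
β3 |J1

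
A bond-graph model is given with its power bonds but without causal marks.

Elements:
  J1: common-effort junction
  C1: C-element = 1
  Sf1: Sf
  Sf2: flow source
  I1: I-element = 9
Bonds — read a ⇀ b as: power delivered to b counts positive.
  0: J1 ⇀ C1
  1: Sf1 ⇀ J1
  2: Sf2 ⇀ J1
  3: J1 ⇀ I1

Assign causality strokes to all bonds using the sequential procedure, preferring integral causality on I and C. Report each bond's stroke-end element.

β1 stroke at Sf1  (Sf1 fixes flow; stroke at Sf1)
β2 stroke at Sf2  (source Sf2 imposes f)
β0 stroke at J1  (prefer integral on C1)
β3 stroke at I1  (common-e at J1 fixed by 0)

β0 →J1
β1 →Sf1
β2 →Sf2
β3 →I1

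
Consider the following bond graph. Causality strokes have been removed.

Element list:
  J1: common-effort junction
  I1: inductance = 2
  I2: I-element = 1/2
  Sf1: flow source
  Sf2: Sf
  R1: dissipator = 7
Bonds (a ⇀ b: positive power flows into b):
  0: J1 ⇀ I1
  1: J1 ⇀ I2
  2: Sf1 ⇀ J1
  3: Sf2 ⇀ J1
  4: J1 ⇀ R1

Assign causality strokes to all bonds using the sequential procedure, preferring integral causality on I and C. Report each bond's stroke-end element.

b2 stroke at Sf1  (source Sf1 imposes f)
b3 stroke at Sf2  (Sf2: flow source, stroke at near end)
b0 stroke at I1  (I1 outputs flow p/I1)
b1 stroke at I2  (I2: I, integral causality)
b4 stroke at J1  (J1: last free bond brings effort in)

β0 stroke at I1
β1 stroke at I2
β2 stroke at Sf1
β3 stroke at Sf2
β4 stroke at J1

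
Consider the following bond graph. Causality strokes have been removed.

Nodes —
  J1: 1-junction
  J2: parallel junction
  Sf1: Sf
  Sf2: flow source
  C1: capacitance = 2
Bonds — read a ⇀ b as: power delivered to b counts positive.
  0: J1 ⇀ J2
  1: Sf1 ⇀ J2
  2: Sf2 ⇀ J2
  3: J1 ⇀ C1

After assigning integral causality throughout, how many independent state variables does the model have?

1  (C1 all integral)

b1 |Sf1  (Sf1 fixes flow; stroke at Sf1)
b2 |Sf2  (Sf2 fixes flow; stroke at Sf2)
b0 |J2  (only one effort-in slot at J2)
b3 |J1  (J1: bond 0 brought flow, rest push out)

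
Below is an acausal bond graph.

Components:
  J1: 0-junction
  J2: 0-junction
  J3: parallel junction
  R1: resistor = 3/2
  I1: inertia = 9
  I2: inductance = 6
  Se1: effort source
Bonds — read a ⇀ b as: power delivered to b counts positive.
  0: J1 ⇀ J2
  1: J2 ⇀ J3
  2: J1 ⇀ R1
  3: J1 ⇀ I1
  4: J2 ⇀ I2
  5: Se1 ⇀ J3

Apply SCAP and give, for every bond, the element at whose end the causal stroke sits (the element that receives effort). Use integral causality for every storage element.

bond 5 |J3  (source Se1 imposes e)
bond 1 |J2  (0-jn J3 has e-setter on 5)
bond 0 |J1  (common-e at J2 fixed by 1)
bond 4 |I2  (common-e at J2 fixed by 1)
bond 2 |R1  (J1 effort already set via bond 0)
bond 3 |I1  (common-e at J1 fixed by 0)

bond 0 →J1
bond 1 →J2
bond 2 →R1
bond 3 →I1
bond 4 →I2
bond 5 →J3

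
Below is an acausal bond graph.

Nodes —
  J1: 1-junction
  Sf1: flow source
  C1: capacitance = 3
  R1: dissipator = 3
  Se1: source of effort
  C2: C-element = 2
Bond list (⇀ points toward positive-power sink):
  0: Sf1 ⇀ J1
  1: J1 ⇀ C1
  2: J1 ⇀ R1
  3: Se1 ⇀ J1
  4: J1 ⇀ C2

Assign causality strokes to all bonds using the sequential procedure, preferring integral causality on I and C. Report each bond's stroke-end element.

bond 0 →Sf1  (Sf1: flow source, stroke at near end)
bond 3 →J1  (Se1: effort source, stroke at far end)
bond 1 →J1  (J1: bond 0 brought flow, rest push out)
bond 2 →J1  (J1: bond 0 brought flow, rest push out)
bond 4 →J1  (1-jn J1 has f-setter on 0)

#0 stroke at Sf1
#1 stroke at J1
#2 stroke at J1
#3 stroke at J1
#4 stroke at J1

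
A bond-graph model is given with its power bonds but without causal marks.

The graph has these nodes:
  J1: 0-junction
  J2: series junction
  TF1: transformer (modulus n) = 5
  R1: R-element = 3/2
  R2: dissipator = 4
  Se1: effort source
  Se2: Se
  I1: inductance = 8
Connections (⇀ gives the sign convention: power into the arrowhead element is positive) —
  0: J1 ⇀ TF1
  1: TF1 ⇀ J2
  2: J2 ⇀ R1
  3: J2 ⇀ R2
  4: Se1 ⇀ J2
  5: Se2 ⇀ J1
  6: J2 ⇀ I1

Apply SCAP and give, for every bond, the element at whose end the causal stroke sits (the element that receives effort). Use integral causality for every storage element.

bond 4 |J2  (source Se1 imposes e)
bond 5 |J1  (Se2 fixes effort; stroke away)
bond 0 |TF1  (common-e at J1 fixed by 5)
bond 1 |J2  (through TF1, causality passes straight; one stroke at TF1)
bond 6 |I1  (I1 integral (f out))
bond 2 |J2  (common-f at J2 fixed by 6)
bond 3 |J2  (common-f at J2 fixed by 6)

#0 →TF1
#1 →J2
#2 →J2
#3 →J2
#4 →J2
#5 →J1
#6 →I1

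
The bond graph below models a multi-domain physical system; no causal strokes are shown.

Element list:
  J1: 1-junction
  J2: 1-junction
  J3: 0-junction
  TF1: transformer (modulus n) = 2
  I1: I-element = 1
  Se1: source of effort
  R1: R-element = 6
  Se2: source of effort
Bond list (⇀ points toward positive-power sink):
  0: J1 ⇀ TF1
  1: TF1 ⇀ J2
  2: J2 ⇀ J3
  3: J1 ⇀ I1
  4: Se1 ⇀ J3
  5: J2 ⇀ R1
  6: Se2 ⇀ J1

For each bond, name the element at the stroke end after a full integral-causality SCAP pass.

b4 →J3  (Se1 fixes effort; stroke away)
b6 →J1  (Se2: effort source, stroke at far end)
b2 →J2  (J3: bond 4 brought effort, rest push out)
b3 →I1  (prefer integral on I1)
b0 →J1  (common-f at J1 fixed by 3)
b1 →TF1  (TF1: transformer flips bond 0)
b5 →J2  (common-f at J2 fixed by 1)

bond 0 →J1
bond 1 →TF1
bond 2 →J2
bond 3 →I1
bond 4 →J3
bond 5 →J2
bond 6 →J1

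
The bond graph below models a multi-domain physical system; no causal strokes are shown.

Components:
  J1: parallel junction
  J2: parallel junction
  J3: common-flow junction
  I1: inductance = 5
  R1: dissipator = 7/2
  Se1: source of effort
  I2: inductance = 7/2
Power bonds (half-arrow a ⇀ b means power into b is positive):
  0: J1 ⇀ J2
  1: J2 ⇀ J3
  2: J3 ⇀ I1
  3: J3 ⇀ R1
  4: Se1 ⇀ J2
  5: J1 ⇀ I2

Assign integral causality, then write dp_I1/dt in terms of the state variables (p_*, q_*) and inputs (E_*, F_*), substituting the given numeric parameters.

dp_I1/dt = E_Se1 - 7*p_I1/10

bond 4 stroke→J2  (Se1 (Se) sets effort on bond)
bond 0 stroke→J1  (0-jn J2 has e-setter on 4)
bond 1 stroke→J3  (J2: bond 4 brought effort, rest push out)
bond 5 stroke→I2  (common-e at J1 fixed by 0)
bond 2 stroke→I1  (prefer integral on I1)
bond 3 stroke→J3  (1-jn J3 has f-setter on 2)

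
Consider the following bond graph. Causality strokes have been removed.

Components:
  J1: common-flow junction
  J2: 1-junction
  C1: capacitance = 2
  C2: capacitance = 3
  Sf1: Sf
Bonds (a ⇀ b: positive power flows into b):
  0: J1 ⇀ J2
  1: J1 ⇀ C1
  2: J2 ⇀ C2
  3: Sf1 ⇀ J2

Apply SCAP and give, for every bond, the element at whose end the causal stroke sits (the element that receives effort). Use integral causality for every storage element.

#3 |Sf1  (source Sf1 imposes f)
#0 |J2  (1-jn J2 has f-setter on 3)
#2 |J2  (J2 flow already set via bond 3)
#1 |J1  (common-f at J1 fixed by 0)

#0 |J2
#1 |J1
#2 |J2
#3 |Sf1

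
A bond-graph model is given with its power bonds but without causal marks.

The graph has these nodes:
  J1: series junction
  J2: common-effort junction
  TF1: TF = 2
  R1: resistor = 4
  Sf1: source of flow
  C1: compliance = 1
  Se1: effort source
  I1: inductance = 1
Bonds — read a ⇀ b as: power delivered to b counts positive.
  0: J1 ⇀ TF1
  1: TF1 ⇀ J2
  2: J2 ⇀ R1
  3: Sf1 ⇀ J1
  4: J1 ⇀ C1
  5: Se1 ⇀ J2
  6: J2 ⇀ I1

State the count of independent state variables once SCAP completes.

2  (C1, I1 all integral)

b3 |Sf1  (Sf1 fixes flow; stroke at Sf1)
b5 |J2  (source Se1 imposes e)
b0 |J1  (J1: bond 3 brought flow, rest push out)
b4 |J1  (J1 flow already set via bond 3)
b1 |TF1  (J2 effort already set via bond 5)
b2 |R1  (common-e at J2 fixed by 5)
b6 |I1  (0-jn J2 has e-setter on 5)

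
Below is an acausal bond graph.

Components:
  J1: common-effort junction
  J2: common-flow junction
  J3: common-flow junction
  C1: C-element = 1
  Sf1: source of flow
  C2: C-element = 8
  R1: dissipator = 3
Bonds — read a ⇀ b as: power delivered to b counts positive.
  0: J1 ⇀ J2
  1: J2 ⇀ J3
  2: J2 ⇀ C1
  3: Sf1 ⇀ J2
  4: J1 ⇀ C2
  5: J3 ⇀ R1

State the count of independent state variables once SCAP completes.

2  (C1, C2 all integral)

#3 stroke→Sf1  (source Sf1 imposes f)
#0 stroke→J2  (J2: bond 3 brought flow, rest push out)
#1 stroke→J2  (J2: bond 3 brought flow, rest push out)
#2 stroke→J2  (J2 flow already set via bond 3)
#5 stroke→J3  (common-f at J3 fixed by 1)
#4 stroke→J1  (closing 0-jn rule on J1)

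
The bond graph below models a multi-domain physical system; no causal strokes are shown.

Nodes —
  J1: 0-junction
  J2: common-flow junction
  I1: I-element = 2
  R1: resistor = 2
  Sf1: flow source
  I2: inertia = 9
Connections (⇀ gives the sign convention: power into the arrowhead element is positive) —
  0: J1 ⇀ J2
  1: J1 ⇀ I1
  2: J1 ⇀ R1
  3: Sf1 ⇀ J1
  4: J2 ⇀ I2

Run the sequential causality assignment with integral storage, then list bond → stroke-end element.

β0 |J2
β1 |I1
β2 |J1
β3 |Sf1
β4 |I2

β3 →Sf1  (source Sf1 imposes f)
β1 →I1  (I1 outputs flow p/I1)
β4 →I2  (I2 outputs flow p/I2)
β0 →J2  (common-f at J2 fixed by 4)
β2 →J1  (closing 0-jn rule on J1)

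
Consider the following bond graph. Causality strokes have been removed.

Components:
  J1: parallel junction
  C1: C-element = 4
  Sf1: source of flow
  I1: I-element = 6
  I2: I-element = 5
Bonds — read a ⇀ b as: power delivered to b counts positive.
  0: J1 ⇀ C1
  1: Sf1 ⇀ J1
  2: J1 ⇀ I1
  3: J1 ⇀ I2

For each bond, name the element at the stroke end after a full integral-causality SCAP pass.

b1 |Sf1  (Sf1: flow source, stroke at near end)
b0 |J1  (prefer integral on C1)
b2 |I1  (0-jn J1 has e-setter on 0)
b3 |I2  (common-e at J1 fixed by 0)

#0 stroke at J1
#1 stroke at Sf1
#2 stroke at I1
#3 stroke at I2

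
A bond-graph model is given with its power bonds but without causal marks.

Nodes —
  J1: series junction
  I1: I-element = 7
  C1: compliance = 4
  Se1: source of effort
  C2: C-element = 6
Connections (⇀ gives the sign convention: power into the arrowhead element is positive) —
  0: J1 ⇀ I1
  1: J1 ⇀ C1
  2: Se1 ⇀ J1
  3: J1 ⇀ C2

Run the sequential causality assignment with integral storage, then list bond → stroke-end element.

bond 0 stroke at I1
bond 1 stroke at J1
bond 2 stroke at J1
bond 3 stroke at J1

β2 stroke at J1  (Se1: effort source, stroke at far end)
β0 stroke at I1  (I1 integral (f out))
β1 stroke at J1  (J1: bond 0 brought flow, rest push out)
β3 stroke at J1  (J1 flow already set via bond 0)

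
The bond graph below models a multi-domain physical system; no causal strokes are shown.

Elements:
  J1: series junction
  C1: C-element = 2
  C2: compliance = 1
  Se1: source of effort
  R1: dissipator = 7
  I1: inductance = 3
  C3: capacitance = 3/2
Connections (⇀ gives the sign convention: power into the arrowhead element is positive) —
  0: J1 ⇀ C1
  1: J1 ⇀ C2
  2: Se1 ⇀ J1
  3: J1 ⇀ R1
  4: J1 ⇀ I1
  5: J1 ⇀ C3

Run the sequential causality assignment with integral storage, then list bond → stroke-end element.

b2 stroke→J1  (Se1 fixes effort; stroke away)
b0 stroke→J1  (C1 integral (e out))
b1 stroke→J1  (C2 outputs effort q/C2)
b4 stroke→I1  (I1 outputs flow p/I1)
b3 stroke→J1  (common-f at J1 fixed by 4)
b5 stroke→J1  (common-f at J1 fixed by 4)

#0 stroke→J1
#1 stroke→J1
#2 stroke→J1
#3 stroke→J1
#4 stroke→I1
#5 stroke→J1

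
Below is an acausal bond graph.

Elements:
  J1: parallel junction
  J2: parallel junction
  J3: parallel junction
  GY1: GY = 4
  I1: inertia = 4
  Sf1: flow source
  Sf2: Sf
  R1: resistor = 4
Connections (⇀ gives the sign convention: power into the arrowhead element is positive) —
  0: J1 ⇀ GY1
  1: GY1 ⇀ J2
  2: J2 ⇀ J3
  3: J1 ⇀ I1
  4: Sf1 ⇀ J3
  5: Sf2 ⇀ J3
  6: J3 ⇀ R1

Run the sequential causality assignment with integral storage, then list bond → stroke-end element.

#0 →J1
#1 →J2
#2 →J3
#3 →I1
#4 →Sf1
#5 →Sf2
#6 →R1

bond 4 stroke at Sf1  (Sf1: flow source, stroke at near end)
bond 5 stroke at Sf2  (Sf2 fixes flow; stroke at Sf2)
bond 3 stroke at I1  (I1 outputs flow p/I1)
bond 0 stroke at J1  (only one effort-in slot at J1)
bond 1 stroke at J2  (through GY1, causality inverts; strokes same side of GY1)
bond 2 stroke at J3  (J2 effort already set via bond 1)
bond 6 stroke at R1  (J3 effort already set via bond 2)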